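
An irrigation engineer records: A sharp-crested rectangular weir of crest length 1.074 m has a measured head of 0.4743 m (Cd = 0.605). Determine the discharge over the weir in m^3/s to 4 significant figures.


Approach: apply the rectangular weir equation, Q = (2/3)*Cd*L*sqrt(2g)*H^1.5.
Q = (2/3)*0.605*1.074*sqrt(2*9.81)*0.4743^1.5 = 0.6268 m^3/s
Therefore the discharge over the weir = 0.6268 m^3/s.


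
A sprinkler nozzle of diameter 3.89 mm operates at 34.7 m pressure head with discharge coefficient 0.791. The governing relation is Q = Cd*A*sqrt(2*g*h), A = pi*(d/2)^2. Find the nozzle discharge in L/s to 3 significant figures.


A = pi*(3.89e-3/2)^2 = 1.1885e-05 m^2
Q = 0.791 * 1.1885e-05 * sqrt(2*9.81*34.7) * 1000 = 0.245 L/s
Therefore the nozzle discharge = 0.245 L/s.


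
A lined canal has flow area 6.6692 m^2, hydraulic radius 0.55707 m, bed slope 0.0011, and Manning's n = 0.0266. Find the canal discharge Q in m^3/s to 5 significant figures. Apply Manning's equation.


Approach: apply Manning's equation, Q = (1/n)*A*R^(2/3)*S^(1/2).
Q = (1/0.0266) * 6.6692 * 0.55707^(2/3) * 0.0011^(1/2) = 5.6298 m^3/s
Therefore the canal discharge Q = 5.6298 m^3/s.


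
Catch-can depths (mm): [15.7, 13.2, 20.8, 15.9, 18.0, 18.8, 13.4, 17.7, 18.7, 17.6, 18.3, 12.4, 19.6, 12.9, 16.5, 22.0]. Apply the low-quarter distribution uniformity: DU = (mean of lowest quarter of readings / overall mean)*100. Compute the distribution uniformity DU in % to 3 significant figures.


sorted lowest 4 of 16: [12.4, 12.9, 13.2, 13.4] -> mean = 12.975 mm
overall mean = 16.969 mm
DU = (12.975/16.969)*100 = 76.5 %
Therefore the distribution uniformity DU = 76.5 %.


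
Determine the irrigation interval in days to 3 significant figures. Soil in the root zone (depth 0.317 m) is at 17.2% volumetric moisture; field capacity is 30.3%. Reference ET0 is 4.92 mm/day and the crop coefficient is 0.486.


Approach: apply soil-water budget scheduling, SMD = (FC-theta)/100*depth*1000; ETc = ET0*Kc; interval = SMD/ETc.
Step 1 — soil moisture deficit:
  SMD = (30.3 - 17.2)/100 * 0.317 * 1000 = 41.527 mm
Step 2 — daily crop ET (ETc = ET0*Kc):
  ETc = 4.92 * 0.486 = 2.3911 mm/day
Step 3 — irrigation interval (SMD/ETc):
  interval = 41.527 / 2.3911 = 17.4 days
Therefore the irrigation interval = 17.4 days.


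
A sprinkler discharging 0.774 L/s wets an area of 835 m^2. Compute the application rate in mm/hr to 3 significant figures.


Approach: apply the application rate relation, rate = (Q/A)*3600.
rate = (0.774 / 835) * 3600 = 3.34 mm/hr
Therefore the application rate = 3.34 mm/hr.


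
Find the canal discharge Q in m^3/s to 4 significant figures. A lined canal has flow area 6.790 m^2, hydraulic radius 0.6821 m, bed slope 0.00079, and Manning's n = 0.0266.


Approach: apply Manning's equation, Q = (1/n)*A*R^(2/3)*S^(1/2).
Q = (1/0.0266) * 6.790 * 0.6821^(2/3) * 0.00079^(1/2) = 5.559 m^3/s
Therefore the canal discharge Q = 5.559 m^3/s.


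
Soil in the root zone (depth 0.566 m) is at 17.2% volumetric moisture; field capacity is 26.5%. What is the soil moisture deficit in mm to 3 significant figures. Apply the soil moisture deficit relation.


Approach: apply the soil moisture deficit relation, SMD = (FC - theta)/100 * depth * 1000.
SMD = (26.5 - 17.2)/100 * 0.566 * 1000 = 52.6 mm
Therefore the soil moisture deficit = 52.6 mm.


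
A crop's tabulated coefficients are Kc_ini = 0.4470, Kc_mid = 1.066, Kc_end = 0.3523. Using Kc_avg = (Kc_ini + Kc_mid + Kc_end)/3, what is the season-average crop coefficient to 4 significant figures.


Kc_avg = (0.4470 + 1.066 + 0.3523)/3 = 0.6218
Therefore the season-average crop coefficient = 0.6218.


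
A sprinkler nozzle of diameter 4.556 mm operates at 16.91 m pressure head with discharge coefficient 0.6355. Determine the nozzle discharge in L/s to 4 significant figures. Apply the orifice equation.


Approach: apply the orifice equation, Q = Cd*A*sqrt(2*g*h), A = pi*(d/2)^2.
A = pi*(4.556e-3/2)^2 = 1.63026e-05 m^2
Q = 0.6355 * 1.63026e-05 * sqrt(2*9.81*16.91) * 1000 = 0.1887 L/s
Therefore the nozzle discharge = 0.1887 L/s.


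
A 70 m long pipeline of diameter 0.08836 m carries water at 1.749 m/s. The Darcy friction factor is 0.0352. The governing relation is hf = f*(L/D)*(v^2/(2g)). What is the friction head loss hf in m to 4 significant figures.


hf = 0.0352 * (70/0.08836) * (1.749^2 / (2*9.81))
hf = 4.348 m
Therefore the friction head loss hf = 4.348 m.


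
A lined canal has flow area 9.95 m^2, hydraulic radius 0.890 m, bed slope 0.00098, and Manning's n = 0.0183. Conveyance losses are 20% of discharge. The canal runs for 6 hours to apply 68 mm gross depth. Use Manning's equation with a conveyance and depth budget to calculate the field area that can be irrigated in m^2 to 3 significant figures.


Approach: apply Manning's equation with a conveyance and depth budget, Q = (1/n)*A*R^(2/3)*S^(1/2); Q_field = Q*(1-loss); Area = Q_field*t/(d/1000).
Step 1 — canal discharge (Manning's equation):
  Q = (1/0.0183) * 9.95 * 0.890^(2/3) * 0.00098^(1/2) = 15.749 m^3/s
Step 2 — delivered flow: Q_field = 15.749*(1 - 20/100) = 12.599 m^3/s
Step 3 — volume delivered: V = 12.599 * 6*3600 = 272140 m^3
Step 4 — area served: A = V / (depth/1000) = 272140 / 0.068 = 4000000 m^2
Therefore the field area that can be irrigated = 4000000 m^2.


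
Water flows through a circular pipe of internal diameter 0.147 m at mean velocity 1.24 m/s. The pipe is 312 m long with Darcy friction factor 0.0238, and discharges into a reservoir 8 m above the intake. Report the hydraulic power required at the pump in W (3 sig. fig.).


Approach: apply continuity + Darcy-Weisbach + hydraulic power, Q = A*v; hf = f*(L/D)*(v^2/(2g)); H = static + hf; P = rho*g*Q*H.
Step 1 — flow rate (continuity, Q = A*v):
  A = pi*(0.147/2)^2 = 0.016972 m^2
  Q = 0.016972 * 1.24 = 0.021045 m^3/s
Step 2 — friction head loss (Darcy-Weisbach):
  hf = 0.0238 * (312/0.147) * (1.24^2 / (2*9.81))
  hf = 3.9588 m
Step 3 — total head: H = 8 + 3.9588 = 11.959 m
Step 4 — hydraulic power (P = rho*g*Q*H):
  P = 1000 * 9.81 * 0.021045 * 11.959 = 2470 W
Therefore the hydraulic power required at the pump = 2470 W.


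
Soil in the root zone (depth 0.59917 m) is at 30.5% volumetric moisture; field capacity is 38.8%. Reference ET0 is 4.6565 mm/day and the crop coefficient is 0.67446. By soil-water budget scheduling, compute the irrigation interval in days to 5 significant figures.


Approach: apply soil-water budget scheduling, SMD = (FC-theta)/100*depth*1000; ETc = ET0*Kc; interval = SMD/ETc.
Step 1 — soil moisture deficit:
  SMD = (38.8 - 30.5)/100 * 0.59917 * 1000 = 49.73111 mm
Step 2 — daily crop ET (ETc = ET0*Kc):
  ETc = 4.6565 * 0.67446 = 3.140623 mm/day
Step 3 — irrigation interval (SMD/ETc):
  interval = 49.73111 / 3.140623 = 15.835 days
Therefore the irrigation interval = 15.835 days.


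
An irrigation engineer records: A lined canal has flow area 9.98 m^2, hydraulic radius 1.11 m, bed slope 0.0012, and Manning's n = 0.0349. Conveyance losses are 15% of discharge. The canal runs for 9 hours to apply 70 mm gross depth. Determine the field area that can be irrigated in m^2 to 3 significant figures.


Approach: apply Manning's equation with a conveyance and depth budget, Q = (1/n)*A*R^(2/3)*S^(1/2); Q_field = Q*(1-loss); Area = Q_field*t/(d/1000).
Step 1 — canal discharge (Manning's equation):
  Q = (1/0.0349) * 9.98 * 1.11^(2/3) * 0.0012^(1/2) = 10.620 m^3/s
Step 2 — delivered flow: Q_field = 10.620*(1 - 15/100) = 9.0267 m^3/s
Step 3 — volume delivered: V = 9.0267 * 9*3600 = 292470 m^3
Step 4 — area served: A = V / (depth/1000) = 292470 / 0.07 = 4180000 m^2
Therefore the field area that can be irrigated = 4180000 m^2.


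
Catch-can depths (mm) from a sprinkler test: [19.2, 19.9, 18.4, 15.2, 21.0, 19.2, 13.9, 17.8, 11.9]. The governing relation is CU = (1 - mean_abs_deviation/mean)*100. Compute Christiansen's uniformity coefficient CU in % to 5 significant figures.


mean = 17.38889 mm
mean |d_i - mean| = 2.481481 mm
CU = (1 - 2.481481/17.38889)*100 = 85.729 %
Therefore Christiansen's uniformity coefficient CU = 85.729 %.


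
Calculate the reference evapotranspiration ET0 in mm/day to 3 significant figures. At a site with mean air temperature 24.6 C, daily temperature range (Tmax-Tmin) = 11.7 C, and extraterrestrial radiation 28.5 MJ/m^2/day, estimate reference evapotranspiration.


Approach: apply the Hargreaves-Samani method, ET0 = 0.0023*(Tmean+17.8)*sqrt(Tmax-Tmin)*0.408*Ra.
ET0 = 0.0023*(24.6+17.8)*sqrt(11.7)*0.408*28.5 = 3.88 mm/day
Therefore the reference evapotranspiration ET0 = 3.88 mm/day.


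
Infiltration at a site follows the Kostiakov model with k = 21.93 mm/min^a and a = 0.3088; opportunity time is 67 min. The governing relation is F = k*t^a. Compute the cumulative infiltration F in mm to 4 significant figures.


F = 21.93 * 67^0.3088 = 80.34 mm
Therefore the cumulative infiltration F = 80.34 mm.


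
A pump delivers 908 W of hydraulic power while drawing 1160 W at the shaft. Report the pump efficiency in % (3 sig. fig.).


Approach: apply the efficiency ratio, eta = (P_out/P_in)*100.
eta = (908 / 1160) * 100 = 78.3 %
Therefore the pump efficiency = 78.3 %.


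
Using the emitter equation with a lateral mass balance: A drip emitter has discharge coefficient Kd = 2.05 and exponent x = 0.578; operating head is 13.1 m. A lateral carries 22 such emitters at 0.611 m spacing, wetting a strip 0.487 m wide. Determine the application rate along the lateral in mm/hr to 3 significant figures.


Approach: apply the emitter equation with a lateral mass balance, q = Kd*h^x; Q = n*q; rate = Q/(n*spacing*width).
Step 1 — single emitter flow (q = Kd*h^x):
  q = 2.05 * 13.1^0.578 = 9.0685 L/hr
Step 2 — total lateral flow: Q = 22 * 9.0685 = 199.51 L/hr
Step 3 — wetted area: A = 22 * 0.611 * 0.487 = 6.5463 m^2
Step 4 — application rate: Q/A = 199.51/6.5463 = 30.5 mm/hr
Therefore the application rate along the lateral = 30.5 mm/hr.


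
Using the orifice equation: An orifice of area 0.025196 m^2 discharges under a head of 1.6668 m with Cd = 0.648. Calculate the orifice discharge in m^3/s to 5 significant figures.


Approach: apply the orifice equation, Q = Cd*A*sqrt(2*g*h).
Q = 0.648 * 0.025196 * sqrt(2*9.81*1.6668) = 0.093368 m^3/s
Therefore the orifice discharge = 0.093368 m^3/s.


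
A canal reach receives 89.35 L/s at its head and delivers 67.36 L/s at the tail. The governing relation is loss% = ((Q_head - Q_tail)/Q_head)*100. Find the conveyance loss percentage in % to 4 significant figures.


loss = ((89.35 - 67.36)/89.35)*100 = 24.61 %
Therefore the conveyance loss percentage = 24.61 %.


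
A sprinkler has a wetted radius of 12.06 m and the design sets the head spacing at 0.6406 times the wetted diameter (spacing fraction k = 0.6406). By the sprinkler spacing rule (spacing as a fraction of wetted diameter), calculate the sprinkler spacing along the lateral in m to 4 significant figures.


Approach: apply the sprinkler spacing rule (spacing as a fraction of wetted diameter), S = k*(2*R).
S = 0.6406 * (2 * 12.06) = 15.45 m
Therefore the sprinkler spacing along the lateral = 15.45 m.


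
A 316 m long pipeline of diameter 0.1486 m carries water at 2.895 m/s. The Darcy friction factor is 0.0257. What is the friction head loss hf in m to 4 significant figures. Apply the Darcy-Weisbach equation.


Approach: apply the Darcy-Weisbach equation, hf = f*(L/D)*(v^2/(2g)).
hf = 0.0257 * (316/0.1486) * (2.895^2 / (2*9.81))
hf = 23.35 m
Therefore the friction head loss hf = 23.35 m.


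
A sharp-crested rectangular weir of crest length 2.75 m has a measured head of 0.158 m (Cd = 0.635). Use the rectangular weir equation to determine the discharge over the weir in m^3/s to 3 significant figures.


Approach: apply the rectangular weir equation, Q = (2/3)*Cd*L*sqrt(2g)*H^1.5.
Q = (2/3)*0.635*2.75*sqrt(2*9.81)*0.158^1.5 = 0.324 m^3/s
Therefore the discharge over the weir = 0.324 m^3/s.


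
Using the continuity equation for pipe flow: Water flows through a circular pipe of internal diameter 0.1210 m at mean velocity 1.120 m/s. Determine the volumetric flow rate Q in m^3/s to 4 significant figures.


Approach: apply the continuity equation for pipe flow, Q = A * v with A = pi*(D/2)^2.
A = pi*(0.1210/2)^2 = 0.0114990 m^2
Q = 0.0114990 * 1.120 = 0.01288 m^3/s
Therefore the volumetric flow rate Q = 0.01288 m^3/s.


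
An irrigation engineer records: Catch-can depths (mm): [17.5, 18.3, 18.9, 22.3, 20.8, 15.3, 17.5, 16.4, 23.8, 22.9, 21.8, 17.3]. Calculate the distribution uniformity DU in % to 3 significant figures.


Approach: apply the low-quarter distribution uniformity, DU = (mean of lowest quarter of readings / overall mean)*100.
sorted lowest 3 of 12: [15.3, 16.4, 17.3] -> mean = 16.333 mm
overall mean = 19.400 mm
DU = (16.333/19.400)*100 = 84.2 %
Therefore the distribution uniformity DU = 84.2 %.


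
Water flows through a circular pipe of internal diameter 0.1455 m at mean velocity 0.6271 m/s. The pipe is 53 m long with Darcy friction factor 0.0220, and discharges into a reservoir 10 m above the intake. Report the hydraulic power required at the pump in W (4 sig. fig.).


Approach: apply continuity + Darcy-Weisbach + hydraulic power, Q = A*v; hf = f*(L/D)*(v^2/(2g)); H = static + hf; P = rho*g*Q*H.
Step 1 — flow rate (continuity, Q = A*v):
  A = pi*(0.1455/2)^2 = 0.0166271 m^2
  Q = 0.0166271 * 0.6271 = 0.0104268 m^3/s
Step 2 — friction head loss (Darcy-Weisbach):
  hf = 0.0220 * (53/0.1455) * (0.6271^2 / (2*9.81))
  hf = 0.160624 m
Step 3 — total head: H = 10 + 0.160624 = 10.1606 m
Step 4 — hydraulic power (P = rho*g*Q*H):
  P = 1000 * 9.81 * 0.0104268 * 10.1606 = 1039 W
Therefore the hydraulic power required at the pump = 1039 W.


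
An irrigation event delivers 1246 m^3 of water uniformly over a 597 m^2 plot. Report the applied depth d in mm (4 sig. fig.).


Approach: apply depth from volume over area, d = (V/A)*1000.
d = (1246 / 597) * 1000 = 2087 mm
Therefore the applied depth d = 2087 mm.


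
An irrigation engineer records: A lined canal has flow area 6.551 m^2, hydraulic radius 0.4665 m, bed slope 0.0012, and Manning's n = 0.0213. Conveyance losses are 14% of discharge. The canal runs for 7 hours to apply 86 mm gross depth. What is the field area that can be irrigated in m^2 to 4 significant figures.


Approach: apply Manning's equation with a conveyance and depth budget, Q = (1/n)*A*R^(2/3)*S^(1/2); Q_field = Q*(1-loss); Area = Q_field*t/(d/1000).
Step 1 — canal discharge (Manning's equation):
  Q = (1/0.0213) * 6.551 * 0.4665^(2/3) * 0.0012^(1/2) = 6.40845 m^3/s
Step 2 — delivered flow: Q_field = 6.40845*(1 - 14/100) = 5.51127 m^3/s
Step 3 — volume delivered: V = 5.51127 * 7*3600 = 138884 m^3
Step 4 — area served: A = V / (depth/1000) = 138884 / 0.086 = 1615000 m^2
Therefore the field area that can be irrigated = 1615000 m^2.


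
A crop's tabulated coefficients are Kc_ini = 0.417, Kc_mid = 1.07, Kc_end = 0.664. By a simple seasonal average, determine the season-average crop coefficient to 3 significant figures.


Approach: apply a simple seasonal average, Kc_avg = (Kc_ini + Kc_mid + Kc_end)/3.
Kc_avg = (0.417 + 1.07 + 0.664)/3 = 0.717
Therefore the season-average crop coefficient = 0.717.


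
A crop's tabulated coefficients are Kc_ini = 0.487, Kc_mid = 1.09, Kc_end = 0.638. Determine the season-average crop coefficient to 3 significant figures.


Approach: apply a simple seasonal average, Kc_avg = (Kc_ini + Kc_mid + Kc_end)/3.
Kc_avg = (0.487 + 1.09 + 0.638)/3 = 0.738
Therefore the season-average crop coefficient = 0.738.


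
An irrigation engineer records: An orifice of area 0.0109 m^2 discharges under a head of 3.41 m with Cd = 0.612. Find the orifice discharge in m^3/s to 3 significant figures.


Approach: apply the orifice equation, Q = Cd*A*sqrt(2*g*h).
Q = 0.612 * 0.0109 * sqrt(2*9.81*3.41) = 0.0546 m^3/s
Therefore the orifice discharge = 0.0546 m^3/s.


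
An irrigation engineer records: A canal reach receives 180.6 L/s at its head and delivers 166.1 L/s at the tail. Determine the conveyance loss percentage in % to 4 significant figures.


Approach: apply the conveyance loss ratio, loss% = ((Q_head - Q_tail)/Q_head)*100.
loss = ((180.6 - 166.1)/180.6)*100 = 8.029 %
Therefore the conveyance loss percentage = 8.029 %.


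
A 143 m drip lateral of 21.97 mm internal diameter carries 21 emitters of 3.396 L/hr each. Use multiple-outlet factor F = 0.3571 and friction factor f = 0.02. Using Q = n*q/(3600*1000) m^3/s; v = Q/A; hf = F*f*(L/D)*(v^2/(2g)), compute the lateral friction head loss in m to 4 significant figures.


Q = 21*3.396/(3600*1000) = 1.98100e-05 m^3/s
A = pi*(21.97e-3/2)^2 = 3.79097e-04 m^2, so v = Q/A = 0.0522558 m/s
hf = 0.3571*0.02*(143/0.02197)*(0.0522558^2/(2*9.81)) = 0.006470 m
Therefore the lateral friction head loss = 0.006470 m.


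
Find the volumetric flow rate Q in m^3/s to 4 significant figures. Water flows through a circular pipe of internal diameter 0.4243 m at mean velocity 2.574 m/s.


Approach: apply the continuity equation for pipe flow, Q = A * v with A = pi*(D/2)^2.
A = pi*(0.4243/2)^2 = 0.141396 m^2
Q = 0.141396 * 2.574 = 0.3640 m^3/s
Therefore the volumetric flow rate Q = 0.3640 m^3/s.


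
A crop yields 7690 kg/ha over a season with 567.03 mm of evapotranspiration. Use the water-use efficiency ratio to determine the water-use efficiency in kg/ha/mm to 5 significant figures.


Approach: apply the water-use efficiency ratio, WUE = yield/ET.
WUE = 7690 / 567.03 = 13.562 kg/ha/mm
Therefore the water-use efficiency = 13.562 kg/ha/mm.


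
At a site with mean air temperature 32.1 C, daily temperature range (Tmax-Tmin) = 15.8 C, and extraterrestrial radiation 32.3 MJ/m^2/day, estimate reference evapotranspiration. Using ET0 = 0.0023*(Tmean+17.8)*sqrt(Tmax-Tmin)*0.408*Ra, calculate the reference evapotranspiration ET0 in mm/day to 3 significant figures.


ET0 = 0.0023*(32.1+17.8)*sqrt(15.8)*0.408*32.3 = 6.01 mm/day
Therefore the reference evapotranspiration ET0 = 6.01 mm/day.


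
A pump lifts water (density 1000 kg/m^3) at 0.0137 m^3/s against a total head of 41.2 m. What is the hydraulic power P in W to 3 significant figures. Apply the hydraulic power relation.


Approach: apply the hydraulic power relation, P = rho*g*Q*H.
P = 1000 * 9.81 * 0.0137 * 41.2 = 5540 W
Therefore the hydraulic power P = 5540 W.


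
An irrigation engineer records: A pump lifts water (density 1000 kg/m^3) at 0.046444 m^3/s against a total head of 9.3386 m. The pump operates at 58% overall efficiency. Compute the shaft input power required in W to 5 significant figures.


Approach: apply hydraulic power then efficiency conversion, P = rho*g*Q*H; P_in = P/eta.
Step 1 — hydraulic power (P = rho*g*Q*H):
  P = 1000 * 9.81 * 0.046444 * 9.3386 = 4254.812 W
Step 2 — input power: P_in = P/eta = 4254.812 / 0.58 = 7335.9 W
Therefore the shaft input power required = 7335.9 W.


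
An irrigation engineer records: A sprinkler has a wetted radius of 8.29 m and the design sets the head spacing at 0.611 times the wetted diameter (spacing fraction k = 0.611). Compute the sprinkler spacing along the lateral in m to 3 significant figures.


Approach: apply the sprinkler spacing rule (spacing as a fraction of wetted diameter), S = k*(2*R).
S = 0.611 * (2 * 8.29) = 10.1 m
Therefore the sprinkler spacing along the lateral = 10.1 m.


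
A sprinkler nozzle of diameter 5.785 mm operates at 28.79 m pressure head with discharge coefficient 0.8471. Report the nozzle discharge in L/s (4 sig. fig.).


Approach: apply the orifice equation, Q = Cd*A*sqrt(2*g*h), A = pi*(d/2)^2.
A = pi*(5.785e-3/2)^2 = 2.62843e-05 m^2
Q = 0.8471 * 2.62843e-05 * sqrt(2*9.81*28.79) * 1000 = 0.5292 L/s
Therefore the nozzle discharge = 0.5292 L/s.


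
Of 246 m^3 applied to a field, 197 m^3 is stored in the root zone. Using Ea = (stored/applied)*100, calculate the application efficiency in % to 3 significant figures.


Ea = (197/246)*100 = 80.1 %
Therefore the application efficiency = 80.1 %.


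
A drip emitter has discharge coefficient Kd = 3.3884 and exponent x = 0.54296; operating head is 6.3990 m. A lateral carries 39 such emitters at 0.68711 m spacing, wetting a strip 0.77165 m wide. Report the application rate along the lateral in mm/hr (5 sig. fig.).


Approach: apply the emitter equation with a lateral mass balance, q = Kd*h^x; Q = n*q; rate = Q/(n*spacing*width).
Step 1 — single emitter flow (q = Kd*h^x):
  q = 3.3884 * 6.3990^0.54296 = 9.282849 L/hr
Step 2 — total lateral flow: Q = 39 * 9.282849 = 362.0311 L/hr
Step 3 — wetted area: A = 39 * 0.68711 * 0.77165 = 20.67813 m^2
Step 4 — application rate: Q/A = 362.0311/20.67813 = 17.508 mm/hr
Therefore the application rate along the lateral = 17.508 mm/hr.


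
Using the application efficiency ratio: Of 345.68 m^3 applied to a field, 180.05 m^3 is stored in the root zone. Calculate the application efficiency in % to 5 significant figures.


Approach: apply the application efficiency ratio, Ea = (stored/applied)*100.
Ea = (180.05/345.68)*100 = 52.086 %
Therefore the application efficiency = 52.086 %.


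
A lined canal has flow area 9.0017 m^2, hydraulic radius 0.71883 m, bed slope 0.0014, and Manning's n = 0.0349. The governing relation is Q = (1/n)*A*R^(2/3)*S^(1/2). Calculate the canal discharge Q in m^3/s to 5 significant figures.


Q = (1/0.0349) * 9.0017 * 0.71883^(2/3) * 0.0014^(1/2) = 7.7443 m^3/s
Therefore the canal discharge Q = 7.7443 m^3/s.


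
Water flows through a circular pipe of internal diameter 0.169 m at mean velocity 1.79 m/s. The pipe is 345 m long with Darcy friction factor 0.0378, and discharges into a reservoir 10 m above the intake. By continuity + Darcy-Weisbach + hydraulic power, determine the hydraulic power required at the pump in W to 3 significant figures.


Approach: apply continuity + Darcy-Weisbach + hydraulic power, Q = A*v; hf = f*(L/D)*(v^2/(2g)); H = static + hf; P = rho*g*Q*H.
Step 1 — flow rate (continuity, Q = A*v):
  A = pi*(0.169/2)^2 = 0.022432 m^2
  Q = 0.022432 * 1.79 = 0.040153 m^3/s
Step 2 — friction head loss (Darcy-Weisbach):
  hf = 0.0378 * (345/0.169) * (1.79^2 / (2*9.81))
  hf = 12.602 m
Step 3 — total head: H = 10 + 12.602 = 22.602 m
Step 4 — hydraulic power (P = rho*g*Q*H):
  P = 1000 * 9.81 * 0.040153 * 22.602 = 8900 W
Therefore the hydraulic power required at the pump = 8900 W.


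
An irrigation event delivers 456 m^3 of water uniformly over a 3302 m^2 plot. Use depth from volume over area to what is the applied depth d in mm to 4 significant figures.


Approach: apply depth from volume over area, d = (V/A)*1000.
d = (456 / 3302) * 1000 = 138.1 mm
Therefore the applied depth d = 138.1 mm.


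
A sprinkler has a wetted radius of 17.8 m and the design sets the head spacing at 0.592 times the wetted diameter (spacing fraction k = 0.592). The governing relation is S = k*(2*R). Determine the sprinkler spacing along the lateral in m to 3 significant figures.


S = 0.592 * (2 * 17.8) = 21.1 m
Therefore the sprinkler spacing along the lateral = 21.1 m.


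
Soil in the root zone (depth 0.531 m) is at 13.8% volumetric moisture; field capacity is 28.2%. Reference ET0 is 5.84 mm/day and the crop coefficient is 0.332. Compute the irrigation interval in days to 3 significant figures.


Approach: apply soil-water budget scheduling, SMD = (FC-theta)/100*depth*1000; ETc = ET0*Kc; interval = SMD/ETc.
Step 1 — soil moisture deficit:
  SMD = (28.2 - 13.8)/100 * 0.531 * 1000 = 76.464 mm
Step 2 — daily crop ET (ETc = ET0*Kc):
  ETc = 5.84 * 0.332 = 1.9389 mm/day
Step 3 — irrigation interval (SMD/ETc):
  interval = 76.464 / 1.9389 = 39.4 days
Therefore the irrigation interval = 39.4 days.


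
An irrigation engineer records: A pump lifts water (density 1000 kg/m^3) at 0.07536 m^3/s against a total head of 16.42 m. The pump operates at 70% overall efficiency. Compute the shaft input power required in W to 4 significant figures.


Approach: apply hydraulic power then efficiency conversion, P = rho*g*Q*H; P_in = P/eta.
Step 1 — hydraulic power (P = rho*g*Q*H):
  P = 1000 * 9.81 * 0.07536 * 16.42 = 12139.0 W
Step 2 — input power: P_in = P/eta = 12139.0 / 0.7 = 17340 W
Therefore the shaft input power required = 17340 W.


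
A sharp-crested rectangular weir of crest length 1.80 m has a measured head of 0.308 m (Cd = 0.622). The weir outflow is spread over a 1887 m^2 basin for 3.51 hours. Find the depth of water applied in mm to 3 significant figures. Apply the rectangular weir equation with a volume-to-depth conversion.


Approach: apply the rectangular weir equation with a volume-to-depth conversion, Q = (2/3)*Cd*L*sqrt(2g)*H^1.5; d = Q*t/A * 1000.
Step 1 — weir discharge:
  Q = (2/3)*0.622*1.80*sqrt(2*9.81)*0.308^1.5 = 0.56513 m^3/s
Step 2 — volume: V = 0.56513 * 3.51*3600 = 7141.0 m^3
Step 3 — depth: d = V/A * 1000 = 7141.0/1887 * 1000 = 3780 mm
Therefore the depth of water applied = 3780 mm.


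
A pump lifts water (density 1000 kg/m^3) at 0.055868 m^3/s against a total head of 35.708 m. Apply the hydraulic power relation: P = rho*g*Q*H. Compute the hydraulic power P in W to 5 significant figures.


P = 1000 * 9.81 * 0.055868 * 35.708 = 19570 W
Therefore the hydraulic power P = 19570 W.


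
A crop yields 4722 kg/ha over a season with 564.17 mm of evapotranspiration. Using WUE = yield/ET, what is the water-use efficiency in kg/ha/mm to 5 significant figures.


WUE = 4722 / 564.17 = 8.3698 kg/ha/mm
Therefore the water-use efficiency = 8.3698 kg/ha/mm.


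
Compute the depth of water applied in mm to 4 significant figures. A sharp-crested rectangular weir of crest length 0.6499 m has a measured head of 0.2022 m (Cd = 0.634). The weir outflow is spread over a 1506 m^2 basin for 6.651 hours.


Approach: apply the rectangular weir equation with a volume-to-depth conversion, Q = (2/3)*Cd*L*sqrt(2g)*H^1.5; d = Q*t/A * 1000.
Step 1 — weir discharge:
  Q = (2/3)*0.634*0.6499*sqrt(2*9.81)*0.2022^1.5 = 0.110628 m^3/s
Step 2 — volume: V = 0.110628 * 6.651*3600 = 2648.84 m^3
Step 3 — depth: d = V/A * 1000 = 2648.84/1506 * 1000 = 1759 mm
Therefore the depth of water applied = 1759 mm.


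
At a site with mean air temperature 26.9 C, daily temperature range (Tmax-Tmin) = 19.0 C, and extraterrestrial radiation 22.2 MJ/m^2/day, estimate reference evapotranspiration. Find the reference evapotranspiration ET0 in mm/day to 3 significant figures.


Approach: apply the Hargreaves-Samani method, ET0 = 0.0023*(Tmean+17.8)*sqrt(Tmax-Tmin)*0.408*Ra.
ET0 = 0.0023*(26.9+17.8)*sqrt(19.0)*0.408*22.2 = 4.06 mm/day
Therefore the reference evapotranspiration ET0 = 4.06 mm/day.


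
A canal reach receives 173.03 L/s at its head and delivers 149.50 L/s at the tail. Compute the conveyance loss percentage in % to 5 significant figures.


Approach: apply the conveyance loss ratio, loss% = ((Q_head - Q_tail)/Q_head)*100.
loss = ((173.03 - 149.50)/173.03)*100 = 13.599 %
Therefore the conveyance loss percentage = 13.599 %.


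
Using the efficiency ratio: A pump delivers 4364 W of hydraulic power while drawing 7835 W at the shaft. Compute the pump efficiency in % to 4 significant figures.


Approach: apply the efficiency ratio, eta = (P_out/P_in)*100.
eta = (4364 / 7835) * 100 = 55.70 %
Therefore the pump efficiency = 55.70 %.


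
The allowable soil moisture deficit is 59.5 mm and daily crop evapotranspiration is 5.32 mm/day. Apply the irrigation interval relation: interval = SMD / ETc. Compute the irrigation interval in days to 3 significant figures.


interval = 59.5 / 5.32 = 11.2 days
Therefore the irrigation interval = 11.2 days.


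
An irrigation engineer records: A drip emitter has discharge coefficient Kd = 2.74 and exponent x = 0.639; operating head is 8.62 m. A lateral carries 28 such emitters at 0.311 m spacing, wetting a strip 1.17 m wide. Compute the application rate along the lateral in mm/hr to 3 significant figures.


Approach: apply the emitter equation with a lateral mass balance, q = Kd*h^x; Q = n*q; rate = Q/(n*spacing*width).
Step 1 — single emitter flow (q = Kd*h^x):
  q = 2.74 * 8.62^0.639 = 10.853 L/hr
Step 2 — total lateral flow: Q = 28 * 10.853 = 303.88 L/hr
Step 3 — wetted area: A = 28 * 0.311 * 1.17 = 10.188 m^2
Step 4 — application rate: Q/A = 303.88/10.188 = 29.8 mm/hr
Therefore the application rate along the lateral = 29.8 mm/hr.


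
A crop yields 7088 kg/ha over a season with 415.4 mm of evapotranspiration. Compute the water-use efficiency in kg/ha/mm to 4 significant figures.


Approach: apply the water-use efficiency ratio, WUE = yield/ET.
WUE = 7088 / 415.4 = 17.06 kg/ha/mm
Therefore the water-use efficiency = 17.06 kg/ha/mm.


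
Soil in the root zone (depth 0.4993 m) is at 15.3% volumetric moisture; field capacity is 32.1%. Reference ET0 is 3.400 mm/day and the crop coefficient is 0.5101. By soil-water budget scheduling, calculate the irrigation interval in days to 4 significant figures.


Approach: apply soil-water budget scheduling, SMD = (FC-theta)/100*depth*1000; ETc = ET0*Kc; interval = SMD/ETc.
Step 1 — soil moisture deficit:
  SMD = (32.1 - 15.3)/100 * 0.4993 * 1000 = 83.8824 mm
Step 2 — daily crop ET (ETc = ET0*Kc):
  ETc = 3.400 * 0.5101 = 1.73434 mm/day
Step 3 — irrigation interval (SMD/ETc):
  interval = 83.8824 / 1.73434 = 48.37 days
Therefore the irrigation interval = 48.37 days.


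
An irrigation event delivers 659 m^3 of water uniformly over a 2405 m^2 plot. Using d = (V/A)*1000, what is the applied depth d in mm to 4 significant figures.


d = (659 / 2405) * 1000 = 274.0 mm
Therefore the applied depth d = 274.0 mm.


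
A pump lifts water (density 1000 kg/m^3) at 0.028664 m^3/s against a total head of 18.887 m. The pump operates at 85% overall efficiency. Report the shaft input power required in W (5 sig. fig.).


Approach: apply hydraulic power then efficiency conversion, P = rho*g*Q*H; P_in = P/eta.
Step 1 — hydraulic power (P = rho*g*Q*H):
  P = 1000 * 9.81 * 0.028664 * 18.887 = 5310.908 W
Step 2 — input power: P_in = P/eta = 5310.908 / 0.85 = 6248.1 W
Therefore the shaft input power required = 6248.1 W.


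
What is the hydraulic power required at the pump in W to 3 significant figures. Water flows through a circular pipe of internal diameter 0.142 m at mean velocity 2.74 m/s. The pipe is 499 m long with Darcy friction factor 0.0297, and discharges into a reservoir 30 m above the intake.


Approach: apply continuity + Darcy-Weisbach + hydraulic power, Q = A*v; hf = f*(L/D)*(v^2/(2g)); H = static + hf; P = rho*g*Q*H.
Step 1 — flow rate (continuity, Q = A*v):
  A = pi*(0.142/2)^2 = 0.015837 m^2
  Q = 0.015837 * 2.74 = 0.043393 m^3/s
Step 2 — friction head loss (Darcy-Weisbach):
  hf = 0.0297 * (499/0.142) * (2.74^2 / (2*9.81))
  hf = 39.937 m
Step 3 — total head: H = 30 + 39.937 = 69.937 m
Step 4 — hydraulic power (P = rho*g*Q*H):
  P = 1000 * 9.81 * 0.043393 * 69.937 = 29800 W
Therefore the hydraulic power required at the pump = 29800 W.


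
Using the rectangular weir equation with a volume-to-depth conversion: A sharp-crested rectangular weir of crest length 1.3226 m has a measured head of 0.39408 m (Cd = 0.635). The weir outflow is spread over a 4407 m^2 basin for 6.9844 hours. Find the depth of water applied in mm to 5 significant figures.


Approach: apply the rectangular weir equation with a volume-to-depth conversion, Q = (2/3)*Cd*L*sqrt(2g)*H^1.5; d = Q*t/A * 1000.
Step 1 — weir discharge:
  Q = (2/3)*0.635*1.3226*sqrt(2*9.81)*0.39408^1.5 = 0.6135318 m^3/s
Step 2 — volume: V = 0.6135318 * 6.9844*3600 = 15426.55 m^3
Step 3 — depth: d = V/A * 1000 = 15426.55/4407 * 1000 = 3500.5 mm
Therefore the depth of water applied = 3500.5 mm.


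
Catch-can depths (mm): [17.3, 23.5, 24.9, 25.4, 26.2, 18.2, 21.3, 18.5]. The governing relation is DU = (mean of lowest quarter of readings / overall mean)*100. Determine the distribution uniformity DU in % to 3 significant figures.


sorted lowest 2 of 8: [17.3, 18.2] -> mean = 17.750 mm
overall mean = 21.913 mm
DU = (17.750/21.913)*100 = 81.0 %
Therefore the distribution uniformity DU = 81.0 %.


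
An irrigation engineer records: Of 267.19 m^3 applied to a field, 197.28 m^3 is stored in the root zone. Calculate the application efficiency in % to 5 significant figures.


Approach: apply the application efficiency ratio, Ea = (stored/applied)*100.
Ea = (197.28/267.19)*100 = 73.835 %
Therefore the application efficiency = 73.835 %.


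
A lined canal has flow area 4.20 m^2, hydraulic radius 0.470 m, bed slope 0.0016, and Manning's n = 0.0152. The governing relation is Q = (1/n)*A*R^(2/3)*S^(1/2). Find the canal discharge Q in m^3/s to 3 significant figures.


Q = (1/0.0152) * 4.20 * 0.470^(2/3) * 0.0016^(1/2) = 6.68 m^3/s
Therefore the canal discharge Q = 6.68 m^3/s.


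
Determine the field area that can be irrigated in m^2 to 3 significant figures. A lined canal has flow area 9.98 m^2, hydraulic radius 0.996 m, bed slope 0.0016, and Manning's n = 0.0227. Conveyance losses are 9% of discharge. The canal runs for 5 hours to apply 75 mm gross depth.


Approach: apply Manning's equation with a conveyance and depth budget, Q = (1/n)*A*R^(2/3)*S^(1/2); Q_field = Q*(1-loss); Area = Q_field*t/(d/1000).
Step 1 — canal discharge (Manning's equation):
  Q = (1/0.0227) * 9.98 * 0.996^(2/3) * 0.0016^(1/2) = 17.539 m^3/s
Step 2 — delivered flow: Q_field = 17.539*(1 - 9/100) = 15.960 m^3/s
Step 3 — volume delivered: V = 15.960 * 5*3600 = 287290 m^3
Step 4 — area served: A = V / (depth/1000) = 287290 / 0.075 = 3830000 m^2
Therefore the field area that can be irrigated = 3830000 m^2.


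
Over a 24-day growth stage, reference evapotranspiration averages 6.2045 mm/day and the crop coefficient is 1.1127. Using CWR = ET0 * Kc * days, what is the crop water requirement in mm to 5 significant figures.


CWR = 6.2045 * 1.1127 * 24 = 165.69 mm
Therefore the crop water requirement = 165.69 mm.


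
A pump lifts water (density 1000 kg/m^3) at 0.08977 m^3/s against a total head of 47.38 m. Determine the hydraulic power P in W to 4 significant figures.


Approach: apply the hydraulic power relation, P = rho*g*Q*H.
P = 1000 * 9.81 * 0.08977 * 47.38 = 41720 W
Therefore the hydraulic power P = 41720 W.


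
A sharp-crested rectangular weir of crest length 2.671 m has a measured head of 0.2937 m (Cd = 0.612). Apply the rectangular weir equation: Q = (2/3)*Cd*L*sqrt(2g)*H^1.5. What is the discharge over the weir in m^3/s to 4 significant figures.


Q = (2/3)*0.612*2.671*sqrt(2*9.81)*0.2937^1.5 = 0.7683 m^3/s
Therefore the discharge over the weir = 0.7683 m^3/s.


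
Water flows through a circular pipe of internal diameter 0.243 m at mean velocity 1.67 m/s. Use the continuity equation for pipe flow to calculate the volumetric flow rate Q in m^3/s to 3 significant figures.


Approach: apply the continuity equation for pipe flow, Q = A * v with A = pi*(D/2)^2.
A = pi*(0.243/2)^2 = 0.046377 m^2
Q = 0.046377 * 1.67 = 0.0774 m^3/s
Therefore the volumetric flow rate Q = 0.0774 m^3/s.


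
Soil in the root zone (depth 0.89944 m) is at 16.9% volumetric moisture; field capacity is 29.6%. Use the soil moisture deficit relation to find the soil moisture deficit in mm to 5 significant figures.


Approach: apply the soil moisture deficit relation, SMD = (FC - theta)/100 * depth * 1000.
SMD = (29.6 - 16.9)/100 * 0.89944 * 1000 = 114.23 mm
Therefore the soil moisture deficit = 114.23 mm.


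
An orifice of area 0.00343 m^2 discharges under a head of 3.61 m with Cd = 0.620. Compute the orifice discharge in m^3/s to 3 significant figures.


Approach: apply the orifice equation, Q = Cd*A*sqrt(2*g*h).
Q = 0.620 * 0.00343 * sqrt(2*9.81*3.61) = 0.0179 m^3/s
Therefore the orifice discharge = 0.0179 m^3/s.


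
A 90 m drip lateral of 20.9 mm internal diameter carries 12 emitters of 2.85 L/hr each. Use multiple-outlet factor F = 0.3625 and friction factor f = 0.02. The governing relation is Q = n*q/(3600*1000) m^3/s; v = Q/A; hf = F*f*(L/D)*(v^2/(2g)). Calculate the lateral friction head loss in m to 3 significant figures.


Q = 12*2.85/(3600*1000) = 9.5000e-06 m^3/s
A = pi*(20.9e-3/2)^2 = 3.4307e-04 m^2, so v = Q/A = 0.027691 m/s
hf = 0.3625*0.02*(90/0.0209)*(0.027691^2/(2*9.81)) = 0.00122 m
Therefore the lateral friction head loss = 0.00122 m.


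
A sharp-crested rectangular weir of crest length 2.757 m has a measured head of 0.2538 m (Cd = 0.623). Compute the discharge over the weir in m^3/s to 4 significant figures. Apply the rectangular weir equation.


Approach: apply the rectangular weir equation, Q = (2/3)*Cd*L*sqrt(2g)*H^1.5.
Q = (2/3)*0.623*2.757*sqrt(2*9.81)*0.2538^1.5 = 0.6485 m^3/s
Therefore the discharge over the weir = 0.6485 m^3/s.


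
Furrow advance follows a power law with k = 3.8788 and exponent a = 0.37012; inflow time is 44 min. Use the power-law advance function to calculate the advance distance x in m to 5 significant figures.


Approach: apply the power-law advance function, x = k*t^a.
x = 3.8788 * 44^0.37012 = 15.739 m
Therefore the advance distance x = 15.739 m.


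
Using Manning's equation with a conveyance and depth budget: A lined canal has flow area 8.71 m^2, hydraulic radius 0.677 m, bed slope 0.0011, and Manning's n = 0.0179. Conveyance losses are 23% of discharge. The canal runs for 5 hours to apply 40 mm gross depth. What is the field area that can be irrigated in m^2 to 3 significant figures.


Approach: apply Manning's equation with a conveyance and depth budget, Q = (1/n)*A*R^(2/3)*S^(1/2); Q_field = Q*(1-loss); Area = Q_field*t/(d/1000).
Step 1 — canal discharge (Manning's equation):
  Q = (1/0.0179) * 8.71 * 0.677^(2/3) * 0.0011^(1/2) = 12.443 m^3/s
Step 2 — delivered flow: Q_field = 12.443*(1 - 23/100) = 9.5810 m^3/s
Step 3 — volume delivered: V = 9.5810 * 5*3600 = 172460 m^3
Step 4 — area served: A = V / (depth/1000) = 172460 / 0.04 = 4310000 m^2
Therefore the field area that can be irrigated = 4310000 m^2.


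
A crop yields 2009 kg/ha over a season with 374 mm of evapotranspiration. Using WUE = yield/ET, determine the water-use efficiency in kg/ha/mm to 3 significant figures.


WUE = 2009 / 374 = 5.37 kg/ha/mm
Therefore the water-use efficiency = 5.37 kg/ha/mm.


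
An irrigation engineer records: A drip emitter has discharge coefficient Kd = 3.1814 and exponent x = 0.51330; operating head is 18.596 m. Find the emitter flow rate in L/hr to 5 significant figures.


Approach: apply the emitter characteristic equation, q = Kd * h^x.
q = 3.1814 * 18.596^0.51330 = 14.263 L/hr
Therefore the emitter flow rate = 14.263 L/hr.


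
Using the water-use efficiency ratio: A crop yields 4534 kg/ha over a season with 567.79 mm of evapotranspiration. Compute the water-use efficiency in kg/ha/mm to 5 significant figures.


Approach: apply the water-use efficiency ratio, WUE = yield/ET.
WUE = 4534 / 567.79 = 7.9853 kg/ha/mm
Therefore the water-use efficiency = 7.9853 kg/ha/mm.


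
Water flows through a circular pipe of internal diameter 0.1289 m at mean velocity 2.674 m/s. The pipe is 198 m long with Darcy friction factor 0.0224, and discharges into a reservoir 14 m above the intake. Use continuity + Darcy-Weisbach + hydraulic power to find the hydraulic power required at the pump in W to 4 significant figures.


Approach: apply continuity + Darcy-Weisbach + hydraulic power, Q = A*v; hf = f*(L/D)*(v^2/(2g)); H = static + hf; P = rho*g*Q*H.
Step 1 — flow rate (continuity, Q = A*v):
  A = pi*(0.1289/2)^2 = 0.0130496 m^2
  Q = 0.0130496 * 2.674 = 0.0348945 m^3/s
Step 2 — friction head loss (Darcy-Weisbach):
  hf = 0.0224 * (198/0.1289) * (2.674^2 / (2*9.81))
  hf = 12.5396 m
Step 3 — total head: H = 14 + 12.5396 = 26.5396 m
Step 4 — hydraulic power (P = rho*g*Q*H):
  P = 1000 * 9.81 * 0.0348945 * 26.5396 = 9085 W
Therefore the hydraulic power required at the pump = 9085 W.


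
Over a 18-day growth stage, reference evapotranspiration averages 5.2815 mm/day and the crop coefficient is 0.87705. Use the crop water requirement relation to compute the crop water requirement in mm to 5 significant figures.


Approach: apply the crop water requirement relation, CWR = ET0 * Kc * days.
CWR = 5.2815 * 0.87705 * 18 = 83.379 mm
Therefore the crop water requirement = 83.379 mm.
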